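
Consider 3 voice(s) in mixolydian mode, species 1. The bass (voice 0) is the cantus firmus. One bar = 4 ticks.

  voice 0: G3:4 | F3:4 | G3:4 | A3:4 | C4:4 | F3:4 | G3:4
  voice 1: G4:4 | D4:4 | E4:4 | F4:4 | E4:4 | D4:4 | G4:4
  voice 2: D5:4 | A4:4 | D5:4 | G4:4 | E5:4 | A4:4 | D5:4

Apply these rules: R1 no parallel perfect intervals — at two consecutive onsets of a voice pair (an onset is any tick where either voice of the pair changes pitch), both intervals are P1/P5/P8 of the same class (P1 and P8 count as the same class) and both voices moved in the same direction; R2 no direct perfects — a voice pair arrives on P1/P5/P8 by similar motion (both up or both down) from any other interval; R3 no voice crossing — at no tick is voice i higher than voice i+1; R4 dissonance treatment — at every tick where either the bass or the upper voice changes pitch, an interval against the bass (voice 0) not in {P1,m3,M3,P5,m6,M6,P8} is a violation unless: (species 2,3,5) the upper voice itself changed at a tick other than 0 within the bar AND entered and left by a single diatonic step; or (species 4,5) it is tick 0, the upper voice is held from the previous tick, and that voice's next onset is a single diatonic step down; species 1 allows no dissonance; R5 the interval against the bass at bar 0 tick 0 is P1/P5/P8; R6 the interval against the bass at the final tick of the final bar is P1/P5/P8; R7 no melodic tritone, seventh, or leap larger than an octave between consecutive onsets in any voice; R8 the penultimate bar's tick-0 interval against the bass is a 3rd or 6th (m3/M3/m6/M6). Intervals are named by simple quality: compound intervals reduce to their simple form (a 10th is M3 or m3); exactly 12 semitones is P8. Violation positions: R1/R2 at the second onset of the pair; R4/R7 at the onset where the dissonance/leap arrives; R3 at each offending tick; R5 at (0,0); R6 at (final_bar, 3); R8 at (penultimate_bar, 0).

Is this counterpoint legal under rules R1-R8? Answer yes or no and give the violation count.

bar 0: v0=G3 v1=G4 v2=D5 (P5)
bar 1: v0=F3 v1=D4 v2=A4 (M3)
bar 2: v0=G3 v1=E4 v2=D5 (P5)
bar 3: v0=A3 v1=F4 v2=G4 (m7)
bar 4: v0=C4 v1=E4 v2=E5 (M3)
bar 5: v0=F3 v1=D4 v2=A4 (M3)
bar 6: v0=G3 v1=G4 v2=D5 (P5)
  R1 @ bar1.0: G4/D5 P5 -> D4/A4 P5 similar
  R2 @ bar2.0: F3/A4 M3 -> G3/D5 P5 similar
  R4 @ bar3.0: A3/G4 m7 untreated
  R2 @ bar5.0: E4/E5 P8 -> D4/A4 P5 similar
  R1 @ bar6.0: D4/A4 P5 -> G4/D5 P5 similar
  R2 @ bar6.0: F3/D4 M6 -> G3/G4 P8 similar
  R2 @ bar6.0: F3/A4 M3 -> G3/D5 P5 similar

No (7 violations)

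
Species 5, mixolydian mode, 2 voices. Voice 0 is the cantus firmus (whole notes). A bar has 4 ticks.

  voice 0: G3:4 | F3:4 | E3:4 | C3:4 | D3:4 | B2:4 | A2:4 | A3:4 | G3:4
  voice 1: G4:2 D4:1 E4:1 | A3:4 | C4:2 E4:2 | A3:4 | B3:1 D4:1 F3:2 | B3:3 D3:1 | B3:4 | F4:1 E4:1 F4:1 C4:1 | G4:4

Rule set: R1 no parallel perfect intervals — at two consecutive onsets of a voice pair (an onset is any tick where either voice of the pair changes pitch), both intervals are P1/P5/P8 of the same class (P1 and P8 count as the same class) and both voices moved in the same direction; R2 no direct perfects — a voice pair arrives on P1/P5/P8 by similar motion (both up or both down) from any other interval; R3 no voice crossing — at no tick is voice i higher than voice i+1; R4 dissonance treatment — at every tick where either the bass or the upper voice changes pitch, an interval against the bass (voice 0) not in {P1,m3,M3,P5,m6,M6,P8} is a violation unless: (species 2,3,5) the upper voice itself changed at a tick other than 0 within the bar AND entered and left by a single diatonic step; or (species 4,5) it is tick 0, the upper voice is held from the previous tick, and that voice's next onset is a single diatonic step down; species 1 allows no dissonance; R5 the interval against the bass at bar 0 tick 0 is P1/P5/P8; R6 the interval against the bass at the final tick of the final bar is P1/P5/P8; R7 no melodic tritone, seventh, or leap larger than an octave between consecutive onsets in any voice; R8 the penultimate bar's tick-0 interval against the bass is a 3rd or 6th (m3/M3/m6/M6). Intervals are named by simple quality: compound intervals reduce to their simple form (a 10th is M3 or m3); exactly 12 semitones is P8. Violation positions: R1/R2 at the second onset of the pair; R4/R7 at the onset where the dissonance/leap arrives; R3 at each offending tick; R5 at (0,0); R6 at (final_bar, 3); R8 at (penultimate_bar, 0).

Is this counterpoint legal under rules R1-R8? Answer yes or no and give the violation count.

No (3 violations)

bar 0: v0=G3 v1=G4 (P8)
bar 1: v0=F3 v1=A3 (M3)
bar 2: v0=E3 v1=C4 (m6)
bar 3: v0=C3 v1=A3 (M6)
bar 4: v0=D3 v1=B3 (M6)
bar 5: v0=B2 v1=B3 (P8)
bar 6: v0=A2 v1=B3 (M2)
bar 7: v0=A3 v1=F4 (m6)
bar 8: v0=G3 v1=G4 (P8)
  R7 @ bar5.0: F3->B3 leap 6st
  R4 @ bar6.0: A2/B3 M2 untreated
  R7 @ bar7.0: B3->F4 leap 6st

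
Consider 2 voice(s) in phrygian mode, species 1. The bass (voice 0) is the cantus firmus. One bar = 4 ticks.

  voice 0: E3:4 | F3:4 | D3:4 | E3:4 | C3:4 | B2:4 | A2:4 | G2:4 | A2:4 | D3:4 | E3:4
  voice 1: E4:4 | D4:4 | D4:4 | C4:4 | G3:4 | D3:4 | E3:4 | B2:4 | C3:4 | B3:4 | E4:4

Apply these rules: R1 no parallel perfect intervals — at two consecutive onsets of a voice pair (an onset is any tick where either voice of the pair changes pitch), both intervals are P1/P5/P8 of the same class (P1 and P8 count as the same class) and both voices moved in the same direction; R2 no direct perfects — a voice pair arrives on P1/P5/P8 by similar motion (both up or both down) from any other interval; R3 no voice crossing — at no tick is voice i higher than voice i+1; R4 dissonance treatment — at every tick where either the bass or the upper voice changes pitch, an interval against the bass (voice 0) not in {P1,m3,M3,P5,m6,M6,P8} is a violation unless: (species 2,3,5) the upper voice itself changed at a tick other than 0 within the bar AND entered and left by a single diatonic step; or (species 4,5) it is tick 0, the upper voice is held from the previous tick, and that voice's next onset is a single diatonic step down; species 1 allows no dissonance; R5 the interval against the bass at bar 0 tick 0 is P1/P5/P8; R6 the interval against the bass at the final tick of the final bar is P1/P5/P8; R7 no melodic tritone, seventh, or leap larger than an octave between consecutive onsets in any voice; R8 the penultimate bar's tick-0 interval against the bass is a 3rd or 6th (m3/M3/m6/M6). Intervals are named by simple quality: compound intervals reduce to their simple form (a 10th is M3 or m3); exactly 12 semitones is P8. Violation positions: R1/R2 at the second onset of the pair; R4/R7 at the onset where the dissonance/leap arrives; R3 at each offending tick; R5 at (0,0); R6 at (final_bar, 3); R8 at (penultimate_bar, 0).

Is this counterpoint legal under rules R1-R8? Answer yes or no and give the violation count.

bar 0: v0=E3 v1=E4 (P8)
bar 1: v0=F3 v1=D4 (M6)
bar 2: v0=D3 v1=D4 (P8)
bar 3: v0=E3 v1=C4 (m6)
bar 4: v0=C3 v1=G3 (P5)
bar 5: v0=B2 v1=D3 (m3)
bar 6: v0=A2 v1=E3 (P5)
bar 7: v0=G2 v1=B2 (M3)
bar 8: v0=A2 v1=C3 (m3)
bar 9: v0=D3 v1=B3 (M6)
bar 10: v0=E3 v1=E4 (P8)
  R2 @ bar4.0: E3/C4 m6 -> C3/G3 P5 similar
  R7 @ bar9.0: C3->B3 leap 11st
  R2 @ bar10.0: D3/B3 M6 -> E3/E4 P8 similar

No (3 violations)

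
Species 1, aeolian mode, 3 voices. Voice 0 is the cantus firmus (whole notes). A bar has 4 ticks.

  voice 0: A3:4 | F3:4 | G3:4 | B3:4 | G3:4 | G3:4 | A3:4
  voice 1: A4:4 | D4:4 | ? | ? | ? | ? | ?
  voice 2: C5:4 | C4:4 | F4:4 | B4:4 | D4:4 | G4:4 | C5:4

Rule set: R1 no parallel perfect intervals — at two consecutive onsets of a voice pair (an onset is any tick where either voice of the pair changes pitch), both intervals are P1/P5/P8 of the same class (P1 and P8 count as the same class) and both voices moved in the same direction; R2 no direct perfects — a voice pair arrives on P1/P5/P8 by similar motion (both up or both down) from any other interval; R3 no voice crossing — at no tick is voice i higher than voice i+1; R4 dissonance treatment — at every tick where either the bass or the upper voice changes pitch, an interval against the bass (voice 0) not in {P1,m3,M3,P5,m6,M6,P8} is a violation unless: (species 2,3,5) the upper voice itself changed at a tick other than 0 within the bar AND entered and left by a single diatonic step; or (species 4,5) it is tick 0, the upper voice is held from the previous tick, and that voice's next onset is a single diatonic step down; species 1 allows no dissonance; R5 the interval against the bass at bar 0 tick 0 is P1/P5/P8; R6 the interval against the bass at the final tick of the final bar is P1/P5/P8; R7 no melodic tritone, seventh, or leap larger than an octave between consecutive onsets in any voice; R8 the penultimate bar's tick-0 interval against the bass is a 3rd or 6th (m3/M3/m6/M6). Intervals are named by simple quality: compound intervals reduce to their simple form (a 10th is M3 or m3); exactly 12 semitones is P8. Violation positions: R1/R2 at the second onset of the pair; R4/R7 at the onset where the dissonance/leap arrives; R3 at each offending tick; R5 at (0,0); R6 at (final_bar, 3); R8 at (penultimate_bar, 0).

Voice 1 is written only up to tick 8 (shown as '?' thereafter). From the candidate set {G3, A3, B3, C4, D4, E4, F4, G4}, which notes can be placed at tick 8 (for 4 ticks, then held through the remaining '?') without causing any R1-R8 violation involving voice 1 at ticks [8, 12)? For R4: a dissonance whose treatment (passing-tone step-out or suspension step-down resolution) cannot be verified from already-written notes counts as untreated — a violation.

{B3, D4, E4, G3}

G3: legal
A3: violates R4
B3: legal
C4: violates R4
D4: legal
E4: legal
F4: violates R2,R4
G4: violates R2,R3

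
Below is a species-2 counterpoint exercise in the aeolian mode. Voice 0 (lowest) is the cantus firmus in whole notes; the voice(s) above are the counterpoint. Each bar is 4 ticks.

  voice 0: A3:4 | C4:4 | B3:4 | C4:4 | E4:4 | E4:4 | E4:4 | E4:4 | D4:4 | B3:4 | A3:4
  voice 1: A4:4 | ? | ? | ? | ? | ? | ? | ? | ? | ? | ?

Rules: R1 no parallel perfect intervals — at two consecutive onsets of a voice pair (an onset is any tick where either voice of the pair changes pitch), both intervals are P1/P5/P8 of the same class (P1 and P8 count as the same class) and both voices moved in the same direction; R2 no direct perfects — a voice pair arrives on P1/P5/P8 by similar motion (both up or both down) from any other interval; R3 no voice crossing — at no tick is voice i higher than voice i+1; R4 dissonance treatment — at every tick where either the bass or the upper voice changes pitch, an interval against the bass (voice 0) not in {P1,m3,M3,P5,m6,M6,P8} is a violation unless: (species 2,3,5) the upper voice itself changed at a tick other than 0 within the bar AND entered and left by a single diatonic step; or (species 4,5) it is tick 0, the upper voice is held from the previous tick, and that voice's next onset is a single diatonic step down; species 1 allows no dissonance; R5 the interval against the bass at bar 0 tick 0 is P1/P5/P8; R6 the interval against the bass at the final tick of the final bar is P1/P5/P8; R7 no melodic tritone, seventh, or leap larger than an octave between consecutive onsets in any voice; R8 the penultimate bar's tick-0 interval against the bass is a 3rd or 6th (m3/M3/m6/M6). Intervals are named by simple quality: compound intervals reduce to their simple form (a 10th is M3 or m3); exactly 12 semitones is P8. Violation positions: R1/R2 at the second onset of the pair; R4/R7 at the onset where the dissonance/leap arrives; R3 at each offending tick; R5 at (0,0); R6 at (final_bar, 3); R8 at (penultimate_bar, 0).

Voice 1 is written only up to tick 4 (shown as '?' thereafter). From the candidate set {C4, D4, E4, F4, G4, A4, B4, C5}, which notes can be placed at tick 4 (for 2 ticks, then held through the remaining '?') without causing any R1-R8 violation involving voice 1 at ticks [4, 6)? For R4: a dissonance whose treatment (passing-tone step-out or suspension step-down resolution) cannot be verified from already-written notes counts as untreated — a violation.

C4: legal
D4: violates R4
E4: legal
F4: violates R4
G4: legal
A4: legal
B4: violates R4
C5: violates R1

{A4, C4, E4, G4}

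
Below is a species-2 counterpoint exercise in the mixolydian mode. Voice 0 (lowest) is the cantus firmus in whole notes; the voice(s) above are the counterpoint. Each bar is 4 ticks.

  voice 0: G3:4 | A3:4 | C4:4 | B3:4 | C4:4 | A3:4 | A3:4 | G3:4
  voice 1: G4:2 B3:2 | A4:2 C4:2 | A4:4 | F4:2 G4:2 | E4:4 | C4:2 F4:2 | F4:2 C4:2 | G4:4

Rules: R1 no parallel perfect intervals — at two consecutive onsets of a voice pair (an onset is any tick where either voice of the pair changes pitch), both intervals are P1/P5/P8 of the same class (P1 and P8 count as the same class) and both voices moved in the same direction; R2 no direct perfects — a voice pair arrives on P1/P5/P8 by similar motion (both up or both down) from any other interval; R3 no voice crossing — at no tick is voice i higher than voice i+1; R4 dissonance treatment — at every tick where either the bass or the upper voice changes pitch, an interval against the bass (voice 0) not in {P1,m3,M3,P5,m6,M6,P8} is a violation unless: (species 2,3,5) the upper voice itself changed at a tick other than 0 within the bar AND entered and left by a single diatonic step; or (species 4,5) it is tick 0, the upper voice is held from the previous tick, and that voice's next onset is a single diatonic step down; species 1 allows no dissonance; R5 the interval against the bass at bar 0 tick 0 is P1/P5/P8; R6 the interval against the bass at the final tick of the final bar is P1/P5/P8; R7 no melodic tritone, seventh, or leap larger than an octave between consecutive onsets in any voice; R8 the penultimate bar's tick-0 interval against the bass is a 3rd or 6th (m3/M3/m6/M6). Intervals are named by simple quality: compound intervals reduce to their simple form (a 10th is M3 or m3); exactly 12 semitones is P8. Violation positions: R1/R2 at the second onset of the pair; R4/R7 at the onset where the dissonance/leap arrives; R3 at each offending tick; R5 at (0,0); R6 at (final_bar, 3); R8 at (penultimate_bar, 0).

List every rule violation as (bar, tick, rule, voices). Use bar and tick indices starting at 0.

(1, 0, R2, (0, 1))
(1, 0, R7, (1,))
(3, 0, R4, (0, 1))

bar 0: v0=G3 v1=G4 downbeat P8
bar 1: v0=A3 v1=A4 downbeat P8
bar 2: v0=C4 v1=A4 downbeat M6
bar 3: v0=B3 v1=F4 downbeat TT
bar 4: v0=C4 v1=E4 downbeat M3
bar 5: v0=A3 v1=C4 downbeat m3
bar 6: v0=A3 v1=F4 downbeat m6
bar 7: v0=G3 v1=G4 downbeat P8
  -> R2 @ bar 1 tick 0 v(0, 1): G3/B3 M3 -> A3/A4 P8 similar
  -> R7 @ bar 1 tick 0 v(1,): B3->A4 leap 10st
  -> R4 @ bar 3 tick 0 v(0, 1): B3/F4 TT untreated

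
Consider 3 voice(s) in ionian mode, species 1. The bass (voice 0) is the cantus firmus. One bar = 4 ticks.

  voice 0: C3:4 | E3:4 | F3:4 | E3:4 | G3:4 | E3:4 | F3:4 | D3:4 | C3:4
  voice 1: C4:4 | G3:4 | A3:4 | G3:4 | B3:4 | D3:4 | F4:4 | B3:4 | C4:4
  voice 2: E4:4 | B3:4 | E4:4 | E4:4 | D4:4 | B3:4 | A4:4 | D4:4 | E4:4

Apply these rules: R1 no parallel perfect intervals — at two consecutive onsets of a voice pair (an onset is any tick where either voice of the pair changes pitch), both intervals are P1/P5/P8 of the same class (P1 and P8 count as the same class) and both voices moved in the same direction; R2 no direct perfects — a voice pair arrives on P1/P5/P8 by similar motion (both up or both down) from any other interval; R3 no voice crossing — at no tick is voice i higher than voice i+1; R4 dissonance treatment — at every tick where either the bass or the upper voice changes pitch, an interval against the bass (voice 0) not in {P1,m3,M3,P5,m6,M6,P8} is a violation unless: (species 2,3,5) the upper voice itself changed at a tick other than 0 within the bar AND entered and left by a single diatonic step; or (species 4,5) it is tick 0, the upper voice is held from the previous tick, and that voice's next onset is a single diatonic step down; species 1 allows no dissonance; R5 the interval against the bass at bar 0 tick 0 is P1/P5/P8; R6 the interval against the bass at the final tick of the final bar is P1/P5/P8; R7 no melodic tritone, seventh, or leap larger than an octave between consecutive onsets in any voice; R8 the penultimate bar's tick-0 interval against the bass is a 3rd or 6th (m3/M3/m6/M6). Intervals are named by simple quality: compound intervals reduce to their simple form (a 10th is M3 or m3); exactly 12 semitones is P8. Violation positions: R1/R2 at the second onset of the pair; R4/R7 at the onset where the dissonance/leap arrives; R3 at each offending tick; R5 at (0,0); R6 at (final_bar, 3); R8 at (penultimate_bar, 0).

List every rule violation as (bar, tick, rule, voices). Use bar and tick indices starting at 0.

bar 0: v0=C3 v1=C4 v2=E4 downbeat M3
bar 1: v0=E3 v1=G3 v2=B3 downbeat P5
bar 2: v0=F3 v1=A3 v2=E4 downbeat M7
bar 3: v0=E3 v1=G3 v2=E4 downbeat P8
bar 4: v0=G3 v1=B3 v2=D4 downbeat P5
bar 5: v0=E3 v1=D3 v2=B3 downbeat P5
bar 6: v0=F3 v1=F4 v2=A4 downbeat M3
bar 7: v0=D3 v1=B3 v2=D4 downbeat P8
bar 8: v0=C3 v1=C4 v2=E4 downbeat M3
  -> R5 @ bar 0 tick 0 v(0, 2): opens on M3
  -> R2 @ bar 2 tick 0 v(1, 2): G3/B3 M3 -> A3/E4 P5 similar
  -> R4 @ bar 2 tick 0 v(0, 2): F3/E4 M7 untreated
  -> R1 @ bar 5 tick 0 v(0, 2): G3/D4 P5 -> E3/B3 P5 similar
  -> R3 @ bar 5 tick 0 v(0, 1): E3 above D3
  -> R4 @ bar 5 tick 0 v(0, 1): E3/D3 M2 untreated
  -> R3 @ bar 5 tick 1 v(0, 1): E3 above D3
  -> R3 @ bar 5 tick 2 v(0, 1): E3 above D3
  -> R3 @ bar 5 tick 3 v(0, 1): E3 above D3
  -> R2 @ bar 6 tick 0 v(0, 1): E3/D3 M2 -> F3/F4 P8 similar
  -> R7 @ bar 6 tick 0 v(1,): D3->F4 leap 15st
  -> R7 @ bar 6 tick 0 v(2,): B3->A4 leap 10st
  -> R2 @ bar 7 tick 0 v(0, 2): F3/A4 M3 -> D3/D4 P8 similar
  -> R7 @ bar 7 tick 0 v(1,): F4->B3 leap 6st
  -> R8 @ bar 7 tick 0 v(0, 2): penult P8 not 3rd/6th
  -> R6 @ bar 8 tick 3 v(0, 2): closes on M3

(0, 0, R5, (0, 2))
(2, 0, R2, (1, 2))
(2, 0, R4, (0, 2))
(5, 0, R1, (0, 2))
(5, 0, R3, (0, 1))
(5, 0, R4, (0, 1))
(5, 1, R3, (0, 1))
(5, 2, R3, (0, 1))
(5, 3, R3, (0, 1))
(6, 0, R2, (0, 1))
(6, 0, R7, (1,))
(6, 0, R7, (2,))
(7, 0, R2, (0, 2))
(7, 0, R7, (1,))
(7, 0, R8, (0, 2))
(8, 3, R6, (0, 2))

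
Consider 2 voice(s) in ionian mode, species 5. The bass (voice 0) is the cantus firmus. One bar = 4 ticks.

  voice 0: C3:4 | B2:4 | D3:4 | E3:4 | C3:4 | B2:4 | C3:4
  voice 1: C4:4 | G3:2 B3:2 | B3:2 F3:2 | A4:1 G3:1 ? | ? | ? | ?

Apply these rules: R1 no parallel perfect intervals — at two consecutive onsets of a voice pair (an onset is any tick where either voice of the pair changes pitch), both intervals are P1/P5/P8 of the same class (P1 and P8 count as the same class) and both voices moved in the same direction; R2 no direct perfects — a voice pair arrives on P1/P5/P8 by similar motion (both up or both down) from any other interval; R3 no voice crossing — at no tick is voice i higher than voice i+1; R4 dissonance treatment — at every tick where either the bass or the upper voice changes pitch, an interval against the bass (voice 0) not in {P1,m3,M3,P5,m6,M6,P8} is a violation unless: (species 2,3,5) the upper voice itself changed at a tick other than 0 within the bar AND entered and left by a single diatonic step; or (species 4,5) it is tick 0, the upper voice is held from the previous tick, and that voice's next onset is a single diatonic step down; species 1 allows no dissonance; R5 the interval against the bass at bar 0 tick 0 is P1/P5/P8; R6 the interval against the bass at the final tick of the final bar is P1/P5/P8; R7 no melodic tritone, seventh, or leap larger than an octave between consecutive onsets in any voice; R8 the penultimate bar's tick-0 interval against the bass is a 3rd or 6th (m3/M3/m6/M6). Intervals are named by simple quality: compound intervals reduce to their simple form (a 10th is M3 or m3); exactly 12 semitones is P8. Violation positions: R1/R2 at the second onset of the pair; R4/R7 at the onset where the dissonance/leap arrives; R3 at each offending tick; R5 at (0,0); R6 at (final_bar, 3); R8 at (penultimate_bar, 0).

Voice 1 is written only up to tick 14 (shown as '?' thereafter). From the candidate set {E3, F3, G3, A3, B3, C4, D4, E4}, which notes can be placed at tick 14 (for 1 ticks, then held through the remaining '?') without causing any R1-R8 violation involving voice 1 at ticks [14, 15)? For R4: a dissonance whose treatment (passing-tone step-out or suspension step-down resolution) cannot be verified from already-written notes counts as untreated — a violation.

{B3, C4, E3, E4, G3}

E3: legal
F3: violates R4
G3: legal
A3: violates R4
B3: legal
C4: legal
D4: violates R4
E4: legal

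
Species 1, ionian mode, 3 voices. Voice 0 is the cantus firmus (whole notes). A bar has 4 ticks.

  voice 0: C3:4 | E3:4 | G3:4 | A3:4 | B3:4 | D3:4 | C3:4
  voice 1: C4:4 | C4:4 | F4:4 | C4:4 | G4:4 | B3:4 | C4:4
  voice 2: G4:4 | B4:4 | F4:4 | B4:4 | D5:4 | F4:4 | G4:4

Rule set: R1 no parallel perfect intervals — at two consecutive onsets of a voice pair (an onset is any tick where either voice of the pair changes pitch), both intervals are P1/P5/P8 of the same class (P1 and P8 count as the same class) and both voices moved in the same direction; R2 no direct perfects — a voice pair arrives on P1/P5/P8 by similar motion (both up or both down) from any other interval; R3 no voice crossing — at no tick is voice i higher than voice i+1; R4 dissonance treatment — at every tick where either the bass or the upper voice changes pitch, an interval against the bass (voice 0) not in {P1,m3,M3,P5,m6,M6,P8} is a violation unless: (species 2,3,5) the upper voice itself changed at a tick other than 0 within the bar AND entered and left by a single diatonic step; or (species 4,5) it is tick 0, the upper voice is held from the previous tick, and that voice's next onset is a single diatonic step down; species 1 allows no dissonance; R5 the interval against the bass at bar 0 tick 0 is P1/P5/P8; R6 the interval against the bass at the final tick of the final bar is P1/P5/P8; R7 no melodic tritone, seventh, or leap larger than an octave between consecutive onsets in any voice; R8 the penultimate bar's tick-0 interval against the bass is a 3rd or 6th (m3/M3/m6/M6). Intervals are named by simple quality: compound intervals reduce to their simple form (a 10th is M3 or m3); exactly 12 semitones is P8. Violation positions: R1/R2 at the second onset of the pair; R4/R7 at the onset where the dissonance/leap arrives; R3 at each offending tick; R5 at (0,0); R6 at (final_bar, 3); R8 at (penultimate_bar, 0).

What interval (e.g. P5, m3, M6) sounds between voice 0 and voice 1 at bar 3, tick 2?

voice 0=A3 voice 1=C4 -> m3

m3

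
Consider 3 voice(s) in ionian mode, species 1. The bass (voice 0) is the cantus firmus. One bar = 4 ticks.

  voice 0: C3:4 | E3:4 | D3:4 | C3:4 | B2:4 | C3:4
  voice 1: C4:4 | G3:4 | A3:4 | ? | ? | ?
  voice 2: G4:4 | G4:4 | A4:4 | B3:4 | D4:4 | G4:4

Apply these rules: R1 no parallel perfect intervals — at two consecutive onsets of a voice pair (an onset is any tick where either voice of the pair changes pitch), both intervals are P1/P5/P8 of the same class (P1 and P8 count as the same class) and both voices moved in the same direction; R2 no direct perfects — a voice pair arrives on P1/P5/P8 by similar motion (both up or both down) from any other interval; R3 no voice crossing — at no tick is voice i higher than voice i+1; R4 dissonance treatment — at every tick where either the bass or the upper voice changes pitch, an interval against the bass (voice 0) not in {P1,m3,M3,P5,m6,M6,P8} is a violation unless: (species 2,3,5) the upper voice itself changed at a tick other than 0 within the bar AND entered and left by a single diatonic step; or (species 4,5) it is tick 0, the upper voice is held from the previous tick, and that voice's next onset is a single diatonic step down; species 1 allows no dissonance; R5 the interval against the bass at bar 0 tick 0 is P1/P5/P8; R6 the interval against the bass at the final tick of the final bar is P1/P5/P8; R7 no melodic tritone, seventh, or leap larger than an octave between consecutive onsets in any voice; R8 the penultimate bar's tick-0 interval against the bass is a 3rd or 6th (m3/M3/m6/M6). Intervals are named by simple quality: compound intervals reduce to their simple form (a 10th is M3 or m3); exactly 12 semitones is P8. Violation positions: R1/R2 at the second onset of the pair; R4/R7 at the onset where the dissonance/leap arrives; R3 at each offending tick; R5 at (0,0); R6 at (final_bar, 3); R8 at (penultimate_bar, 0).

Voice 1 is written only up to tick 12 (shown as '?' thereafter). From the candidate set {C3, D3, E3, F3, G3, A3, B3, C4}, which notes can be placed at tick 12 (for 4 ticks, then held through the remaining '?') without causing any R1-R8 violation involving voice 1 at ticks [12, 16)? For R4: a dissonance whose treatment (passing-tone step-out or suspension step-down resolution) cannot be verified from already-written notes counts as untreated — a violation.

C3: violates R2
D3: violates R4
E3: violates R2
F3: violates R4
G3: violates R1
A3: legal
B3: violates R4
C4: violates R3

{A3}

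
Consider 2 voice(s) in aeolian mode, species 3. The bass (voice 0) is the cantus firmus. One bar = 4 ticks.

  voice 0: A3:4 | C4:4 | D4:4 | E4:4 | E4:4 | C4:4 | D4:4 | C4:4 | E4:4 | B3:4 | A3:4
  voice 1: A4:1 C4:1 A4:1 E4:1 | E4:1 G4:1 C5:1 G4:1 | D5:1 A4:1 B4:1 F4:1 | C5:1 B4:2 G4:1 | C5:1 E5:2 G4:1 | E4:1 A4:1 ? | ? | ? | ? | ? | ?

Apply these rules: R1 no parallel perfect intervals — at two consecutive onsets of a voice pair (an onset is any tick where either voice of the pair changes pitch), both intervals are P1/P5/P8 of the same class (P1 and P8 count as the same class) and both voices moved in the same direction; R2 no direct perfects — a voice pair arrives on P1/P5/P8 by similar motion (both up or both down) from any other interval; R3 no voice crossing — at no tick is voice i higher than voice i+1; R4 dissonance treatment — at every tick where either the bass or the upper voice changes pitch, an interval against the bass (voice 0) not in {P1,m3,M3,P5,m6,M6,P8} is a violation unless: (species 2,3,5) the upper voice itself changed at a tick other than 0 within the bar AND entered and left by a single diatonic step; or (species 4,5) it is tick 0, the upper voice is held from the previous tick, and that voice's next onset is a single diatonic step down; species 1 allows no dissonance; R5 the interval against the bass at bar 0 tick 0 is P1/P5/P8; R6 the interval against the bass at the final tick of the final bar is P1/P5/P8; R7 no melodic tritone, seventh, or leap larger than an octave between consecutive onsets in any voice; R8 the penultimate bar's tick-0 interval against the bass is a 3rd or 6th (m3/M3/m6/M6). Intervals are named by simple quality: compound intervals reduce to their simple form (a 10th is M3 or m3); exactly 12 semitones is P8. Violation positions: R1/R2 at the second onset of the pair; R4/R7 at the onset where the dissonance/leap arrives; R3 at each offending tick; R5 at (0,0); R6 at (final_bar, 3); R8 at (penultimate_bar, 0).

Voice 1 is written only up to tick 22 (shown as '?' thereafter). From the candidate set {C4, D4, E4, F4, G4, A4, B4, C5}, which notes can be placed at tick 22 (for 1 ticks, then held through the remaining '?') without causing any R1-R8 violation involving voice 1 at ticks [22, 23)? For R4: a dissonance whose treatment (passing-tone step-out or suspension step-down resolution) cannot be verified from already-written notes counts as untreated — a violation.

C4: legal
D4: violates R4
E4: legal
F4: violates R4
G4: legal
A4: legal
B4: violates R4
C5: legal

{A4, C4, C5, E4, G4}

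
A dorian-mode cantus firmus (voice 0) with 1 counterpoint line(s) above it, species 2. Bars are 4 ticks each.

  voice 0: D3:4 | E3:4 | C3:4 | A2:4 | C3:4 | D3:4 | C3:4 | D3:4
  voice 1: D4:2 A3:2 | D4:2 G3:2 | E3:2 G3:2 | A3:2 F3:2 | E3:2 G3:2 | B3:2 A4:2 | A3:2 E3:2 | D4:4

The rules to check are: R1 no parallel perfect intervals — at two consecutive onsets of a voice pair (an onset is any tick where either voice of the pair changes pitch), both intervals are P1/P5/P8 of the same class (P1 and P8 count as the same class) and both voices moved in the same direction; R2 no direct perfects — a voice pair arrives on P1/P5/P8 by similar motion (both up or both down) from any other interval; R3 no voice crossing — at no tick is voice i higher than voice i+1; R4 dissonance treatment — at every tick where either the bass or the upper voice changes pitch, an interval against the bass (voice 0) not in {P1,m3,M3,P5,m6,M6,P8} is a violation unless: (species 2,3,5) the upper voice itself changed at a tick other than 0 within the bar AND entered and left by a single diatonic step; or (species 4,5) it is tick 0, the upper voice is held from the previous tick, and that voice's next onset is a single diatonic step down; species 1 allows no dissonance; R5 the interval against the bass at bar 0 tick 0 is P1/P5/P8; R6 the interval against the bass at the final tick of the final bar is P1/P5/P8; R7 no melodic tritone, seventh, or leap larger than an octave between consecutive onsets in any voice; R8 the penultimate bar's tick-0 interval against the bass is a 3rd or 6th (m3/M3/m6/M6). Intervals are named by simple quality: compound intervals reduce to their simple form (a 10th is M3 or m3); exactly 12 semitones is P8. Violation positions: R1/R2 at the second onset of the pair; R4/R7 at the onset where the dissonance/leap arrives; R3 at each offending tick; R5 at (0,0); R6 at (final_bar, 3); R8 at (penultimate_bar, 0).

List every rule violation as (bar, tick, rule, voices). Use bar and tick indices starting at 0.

(1, 0, R4, (0, 1))
(5, 2, R7, (1,))
(7, 0, R2, (0, 1))
(7, 0, R7, (1,))

bar 0: v0=D3 v1=D4 downbeat P8
bar 1: v0=E3 v1=D4 downbeat m7
bar 2: v0=C3 v1=E3 downbeat M3
bar 3: v0=A2 v1=A3 downbeat P8
bar 4: v0=C3 v1=E3 downbeat M3
bar 5: v0=D3 v1=B3 downbeat M6
bar 6: v0=C3 v1=A3 downbeat M6
bar 7: v0=D3 v1=D4 downbeat P8
  -> R4 @ bar 1 tick 0 v(0, 1): E3/D4 m7 untreated
  -> R7 @ bar 5 tick 2 v(1,): B3->A4 leap 10st
  -> R2 @ bar 7 tick 0 v(0, 1): C3/E3 M3 -> D3/D4 P8 similar
  -> R7 @ bar 7 tick 0 v(1,): E3->D4 leap 10st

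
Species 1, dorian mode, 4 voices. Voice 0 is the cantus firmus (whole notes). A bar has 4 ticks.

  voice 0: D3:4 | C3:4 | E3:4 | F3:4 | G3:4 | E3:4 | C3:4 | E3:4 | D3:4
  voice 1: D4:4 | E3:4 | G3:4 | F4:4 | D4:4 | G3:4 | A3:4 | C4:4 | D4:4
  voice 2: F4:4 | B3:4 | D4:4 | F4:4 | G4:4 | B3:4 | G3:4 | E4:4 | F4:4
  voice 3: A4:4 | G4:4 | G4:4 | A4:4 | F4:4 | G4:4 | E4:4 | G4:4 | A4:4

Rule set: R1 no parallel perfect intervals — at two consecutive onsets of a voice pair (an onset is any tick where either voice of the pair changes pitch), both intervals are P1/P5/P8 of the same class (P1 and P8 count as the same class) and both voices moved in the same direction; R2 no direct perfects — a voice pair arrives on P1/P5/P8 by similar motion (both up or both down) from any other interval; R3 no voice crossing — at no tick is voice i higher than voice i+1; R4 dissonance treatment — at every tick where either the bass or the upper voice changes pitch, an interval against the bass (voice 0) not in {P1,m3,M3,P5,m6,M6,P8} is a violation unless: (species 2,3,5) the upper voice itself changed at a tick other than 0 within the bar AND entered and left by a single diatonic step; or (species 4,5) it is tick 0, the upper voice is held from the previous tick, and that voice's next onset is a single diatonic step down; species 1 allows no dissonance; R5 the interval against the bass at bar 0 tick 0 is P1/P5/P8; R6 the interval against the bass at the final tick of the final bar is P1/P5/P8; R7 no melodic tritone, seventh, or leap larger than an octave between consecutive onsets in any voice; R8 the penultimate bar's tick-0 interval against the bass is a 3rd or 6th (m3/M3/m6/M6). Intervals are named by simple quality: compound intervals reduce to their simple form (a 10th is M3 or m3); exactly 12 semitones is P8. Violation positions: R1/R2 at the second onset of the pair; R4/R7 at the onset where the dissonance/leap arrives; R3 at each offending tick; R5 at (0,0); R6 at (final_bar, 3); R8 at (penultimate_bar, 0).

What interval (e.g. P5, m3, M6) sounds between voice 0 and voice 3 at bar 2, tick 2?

m3

voice 0=E3 voice 3=G4 -> m3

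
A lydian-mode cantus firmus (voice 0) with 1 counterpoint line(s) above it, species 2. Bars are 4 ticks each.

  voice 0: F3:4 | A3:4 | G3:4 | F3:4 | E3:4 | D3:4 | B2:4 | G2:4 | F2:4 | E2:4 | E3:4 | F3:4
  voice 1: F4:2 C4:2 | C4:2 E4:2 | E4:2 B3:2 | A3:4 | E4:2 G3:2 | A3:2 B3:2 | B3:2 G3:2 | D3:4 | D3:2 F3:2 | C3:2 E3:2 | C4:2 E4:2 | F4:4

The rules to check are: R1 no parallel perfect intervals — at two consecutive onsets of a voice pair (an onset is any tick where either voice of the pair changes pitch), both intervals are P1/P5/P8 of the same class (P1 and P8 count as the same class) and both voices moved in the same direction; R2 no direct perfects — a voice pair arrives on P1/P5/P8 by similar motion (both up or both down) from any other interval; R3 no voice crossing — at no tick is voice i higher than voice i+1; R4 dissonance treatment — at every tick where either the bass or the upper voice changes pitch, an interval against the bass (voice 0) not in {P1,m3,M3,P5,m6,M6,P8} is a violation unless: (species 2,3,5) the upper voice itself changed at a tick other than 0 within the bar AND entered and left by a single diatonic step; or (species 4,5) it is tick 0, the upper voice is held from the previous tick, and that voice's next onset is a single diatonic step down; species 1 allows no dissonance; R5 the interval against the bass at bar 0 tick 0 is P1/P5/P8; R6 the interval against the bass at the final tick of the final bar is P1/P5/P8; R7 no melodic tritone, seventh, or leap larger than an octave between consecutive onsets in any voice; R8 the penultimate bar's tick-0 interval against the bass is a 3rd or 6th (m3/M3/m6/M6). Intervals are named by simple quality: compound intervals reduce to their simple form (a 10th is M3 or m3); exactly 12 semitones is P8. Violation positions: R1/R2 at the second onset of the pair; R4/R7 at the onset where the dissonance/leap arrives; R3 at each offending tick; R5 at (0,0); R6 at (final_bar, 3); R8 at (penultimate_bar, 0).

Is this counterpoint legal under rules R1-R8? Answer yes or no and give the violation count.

No (2 violations)

bar 0: v0=F3 v1=F4 (P8)
bar 1: v0=A3 v1=C4 (m3)
bar 2: v0=G3 v1=E4 (M6)
bar 3: v0=F3 v1=A3 (M3)
bar 4: v0=E3 v1=E4 (P8)
bar 5: v0=D3 v1=A3 (P5)
bar 6: v0=B2 v1=B3 (P8)
bar 7: v0=G2 v1=D3 (P5)
bar 8: v0=F2 v1=D3 (M6)
bar 9: v0=E2 v1=C3 (m6)
bar 10: v0=E3 v1=C4 (m6)
bar 11: v0=F3 v1=F4 (P8)
  R2 @ bar7.0: B2/G3 m6 -> G2/D3 P5 similar
  R1 @ bar11.0: E3/E4 P8 -> F3/F4 P8 similar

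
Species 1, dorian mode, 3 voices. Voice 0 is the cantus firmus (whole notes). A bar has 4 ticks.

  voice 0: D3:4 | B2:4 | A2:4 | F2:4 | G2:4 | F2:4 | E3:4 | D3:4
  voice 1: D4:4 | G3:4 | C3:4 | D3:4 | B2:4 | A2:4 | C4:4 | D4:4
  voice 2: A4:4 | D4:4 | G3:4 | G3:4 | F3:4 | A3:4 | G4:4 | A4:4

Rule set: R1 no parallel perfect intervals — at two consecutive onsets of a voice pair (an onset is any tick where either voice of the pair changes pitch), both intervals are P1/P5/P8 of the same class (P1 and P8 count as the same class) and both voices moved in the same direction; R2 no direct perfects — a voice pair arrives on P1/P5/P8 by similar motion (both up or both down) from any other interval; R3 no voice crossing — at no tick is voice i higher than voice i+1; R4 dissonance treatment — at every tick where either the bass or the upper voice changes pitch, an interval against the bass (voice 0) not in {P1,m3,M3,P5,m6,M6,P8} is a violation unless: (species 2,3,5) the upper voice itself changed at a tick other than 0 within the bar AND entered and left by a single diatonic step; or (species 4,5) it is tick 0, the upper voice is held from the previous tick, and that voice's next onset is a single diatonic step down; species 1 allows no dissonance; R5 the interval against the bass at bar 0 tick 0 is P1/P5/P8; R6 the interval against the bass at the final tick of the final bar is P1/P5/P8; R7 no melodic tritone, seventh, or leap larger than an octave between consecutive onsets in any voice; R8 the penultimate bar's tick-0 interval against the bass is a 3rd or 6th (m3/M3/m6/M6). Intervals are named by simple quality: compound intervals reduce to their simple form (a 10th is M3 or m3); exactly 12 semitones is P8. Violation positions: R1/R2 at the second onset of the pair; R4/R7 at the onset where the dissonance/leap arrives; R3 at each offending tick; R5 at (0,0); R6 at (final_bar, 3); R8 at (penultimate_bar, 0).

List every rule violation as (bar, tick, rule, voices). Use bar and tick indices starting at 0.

bar 0: v0=D3 v1=D4 v2=A4 downbeat P5
bar 1: v0=B2 v1=G3 v2=D4 downbeat m3
bar 2: v0=A2 v1=C3 v2=G3 downbeat m7
bar 3: v0=F2 v1=D3 v2=G3 downbeat M2
bar 4: v0=G2 v1=B2 v2=F3 downbeat m7
bar 5: v0=F2 v1=A2 v2=A3 downbeat M3
bar 6: v0=E3 v1=C4 v2=G4 downbeat m3
bar 7: v0=D3 v1=D4 v2=A4 downbeat P5
  -> R1 @ bar 1 tick 0 v(1, 2): D4/A4 P5 -> G3/D4 P5 similar
  -> R1 @ bar 2 tick 0 v(1, 2): G3/D4 P5 -> C3/G3 P5 similar
  -> R4 @ bar 2 tick 0 v(0, 2): A2/G3 m7 untreated
  -> R4 @ bar 3 tick 0 v(0, 2): F2/G3 M2 untreated
  -> R4 @ bar 4 tick 0 v(0, 2): G2/F3 m7 untreated
  -> R2 @ bar 6 tick 0 v(1, 2): A2/A3 P8 -> C4/G4 P5 similar
  -> R7 @ bar 6 tick 0 v(0,): F2->E3 leap 11st
  -> R7 @ bar 6 tick 0 v(1,): A2->C4 leap 15st
  -> R7 @ bar 6 tick 0 v(2,): A3->G4 leap 10st
  -> R1 @ bar 7 tick 0 v(1, 2): C4/G4 P5 -> D4/A4 P5 similar

(1, 0, R1, (1, 2))
(2, 0, R1, (1, 2))
(2, 0, R4, (0, 2))
(3, 0, R4, (0, 2))
(4, 0, R4, (0, 2))
(6, 0, R2, (1, 2))
(6, 0, R7, (0,))
(6, 0, R7, (1,))
(6, 0, R7, (2,))
(7, 0, R1, (1, 2))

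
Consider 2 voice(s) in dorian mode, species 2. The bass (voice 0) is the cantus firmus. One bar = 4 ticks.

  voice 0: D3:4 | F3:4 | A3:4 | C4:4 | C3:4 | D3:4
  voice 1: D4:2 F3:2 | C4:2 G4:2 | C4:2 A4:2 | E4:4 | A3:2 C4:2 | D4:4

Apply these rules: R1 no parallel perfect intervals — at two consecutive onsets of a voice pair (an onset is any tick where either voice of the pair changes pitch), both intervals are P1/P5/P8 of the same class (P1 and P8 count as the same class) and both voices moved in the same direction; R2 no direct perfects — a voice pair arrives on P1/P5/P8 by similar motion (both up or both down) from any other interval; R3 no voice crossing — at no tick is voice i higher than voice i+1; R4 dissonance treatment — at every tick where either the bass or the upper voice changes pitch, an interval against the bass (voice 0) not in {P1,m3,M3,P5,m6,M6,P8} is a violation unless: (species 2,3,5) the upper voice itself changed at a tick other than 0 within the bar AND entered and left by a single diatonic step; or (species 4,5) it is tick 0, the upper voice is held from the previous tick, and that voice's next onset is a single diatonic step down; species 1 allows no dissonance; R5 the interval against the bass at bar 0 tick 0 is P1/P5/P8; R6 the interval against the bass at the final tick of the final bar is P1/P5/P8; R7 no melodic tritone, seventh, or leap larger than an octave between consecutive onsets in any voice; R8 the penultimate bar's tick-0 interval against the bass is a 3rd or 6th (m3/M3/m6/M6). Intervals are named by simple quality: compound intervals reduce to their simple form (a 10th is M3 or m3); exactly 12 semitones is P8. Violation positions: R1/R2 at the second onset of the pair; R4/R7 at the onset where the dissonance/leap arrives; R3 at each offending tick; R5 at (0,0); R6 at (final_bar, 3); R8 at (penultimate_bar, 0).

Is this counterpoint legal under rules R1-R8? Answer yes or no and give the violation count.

No (3 violations)

bar 0: v0=D3 v1=D4 (P8)
bar 1: v0=F3 v1=C4 (P5)
bar 2: v0=A3 v1=C4 (m3)
bar 3: v0=C4 v1=E4 (M3)
bar 4: v0=C3 v1=A3 (M6)
bar 5: v0=D3 v1=D4 (P8)
  R2 @ bar1.0: D3/F3 m3 -> F3/C4 P5 similar
  R4 @ bar1.2: F3/G4 M2 untreated
  R1 @ bar5.0: C3/C4 P8 -> D3/D4 P8 similar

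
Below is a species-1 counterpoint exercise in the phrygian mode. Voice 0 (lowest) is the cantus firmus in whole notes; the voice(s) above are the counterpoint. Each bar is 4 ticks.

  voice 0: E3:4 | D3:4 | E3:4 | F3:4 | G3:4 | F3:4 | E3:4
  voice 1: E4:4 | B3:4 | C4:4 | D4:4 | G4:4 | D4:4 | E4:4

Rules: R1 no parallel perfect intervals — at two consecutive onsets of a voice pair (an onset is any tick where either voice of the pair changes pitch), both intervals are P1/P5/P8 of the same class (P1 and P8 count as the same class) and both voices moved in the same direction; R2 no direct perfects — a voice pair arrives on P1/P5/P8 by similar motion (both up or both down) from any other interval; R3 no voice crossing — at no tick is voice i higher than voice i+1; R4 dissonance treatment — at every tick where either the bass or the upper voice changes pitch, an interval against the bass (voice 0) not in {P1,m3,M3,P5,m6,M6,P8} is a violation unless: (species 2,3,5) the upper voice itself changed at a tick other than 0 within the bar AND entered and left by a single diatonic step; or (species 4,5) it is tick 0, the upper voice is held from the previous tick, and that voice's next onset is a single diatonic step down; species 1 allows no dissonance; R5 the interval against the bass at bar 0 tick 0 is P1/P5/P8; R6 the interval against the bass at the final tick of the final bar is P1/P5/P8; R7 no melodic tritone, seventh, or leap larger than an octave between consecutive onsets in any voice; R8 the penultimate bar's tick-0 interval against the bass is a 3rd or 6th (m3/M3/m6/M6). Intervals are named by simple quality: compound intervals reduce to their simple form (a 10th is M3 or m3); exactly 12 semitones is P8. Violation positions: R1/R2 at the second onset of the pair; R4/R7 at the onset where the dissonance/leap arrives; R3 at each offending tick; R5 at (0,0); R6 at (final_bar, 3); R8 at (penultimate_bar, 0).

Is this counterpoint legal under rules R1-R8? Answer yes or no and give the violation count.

No (1 violations)

bar 0: v0=E3 v1=E4 (P8)
bar 1: v0=D3 v1=B3 (M6)
bar 2: v0=E3 v1=C4 (m6)
bar 3: v0=F3 v1=D4 (M6)
bar 4: v0=G3 v1=G4 (P8)
bar 5: v0=F3 v1=D4 (M6)
bar 6: v0=E3 v1=E4 (P8)
  R2 @ bar4.0: F3/D4 M6 -> G3/G4 P8 similar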